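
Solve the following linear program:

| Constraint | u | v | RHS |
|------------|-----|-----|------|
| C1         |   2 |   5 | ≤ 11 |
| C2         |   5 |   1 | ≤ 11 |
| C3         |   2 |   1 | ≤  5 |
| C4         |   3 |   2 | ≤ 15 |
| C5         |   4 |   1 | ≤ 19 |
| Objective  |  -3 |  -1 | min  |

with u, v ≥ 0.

Evaluate the objective at each vertex of the feasible region:
  z(0, 0) = 0
  z(2.2, 0) = -6.6
  z(2, 1) = -7  ←
  z(1.75, 1.5) = -6.75
  z(0, 2.2) = -2.2
The minimum is at u = 2, v = 1.

u = 2, v = 1, z = -7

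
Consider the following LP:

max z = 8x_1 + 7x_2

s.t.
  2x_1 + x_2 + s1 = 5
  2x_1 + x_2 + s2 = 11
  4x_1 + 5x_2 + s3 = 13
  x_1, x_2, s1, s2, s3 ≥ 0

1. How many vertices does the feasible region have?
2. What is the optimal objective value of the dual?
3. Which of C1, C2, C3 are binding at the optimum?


1. 4
2. 23
3. C1, C3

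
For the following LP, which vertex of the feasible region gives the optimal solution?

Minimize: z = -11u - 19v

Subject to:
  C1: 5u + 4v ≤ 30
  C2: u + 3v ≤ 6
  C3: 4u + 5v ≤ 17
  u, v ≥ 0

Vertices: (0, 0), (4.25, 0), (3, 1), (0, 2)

Evaluate the objective at each vertex of the feasible region:
  z(0, 0) = 0
  z(4.25, 0) = -46.75
  z(3, 1) = -52  ←
  z(0, 2) = -38
The minimum is at u = 3, v = 1.

(3, 1)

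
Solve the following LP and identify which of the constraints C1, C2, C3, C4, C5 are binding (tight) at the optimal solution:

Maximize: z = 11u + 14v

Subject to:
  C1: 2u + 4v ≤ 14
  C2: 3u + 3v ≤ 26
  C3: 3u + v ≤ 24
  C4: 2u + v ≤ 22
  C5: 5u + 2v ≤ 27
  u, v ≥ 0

At u = 5, v = 1, compute slack b - a·x for each constraint:
  C1: 14 − 14 = 0  (binding)
  C2: 26 − 18 = 8  (slack)
  C3: 24 − 16 = 8  (slack)
  C4: 22 − 11 = 11  (slack)
  C5: 27 − 27 = 0  (binding)

Optimal: u = 5, v = 1
Binding: C1, C5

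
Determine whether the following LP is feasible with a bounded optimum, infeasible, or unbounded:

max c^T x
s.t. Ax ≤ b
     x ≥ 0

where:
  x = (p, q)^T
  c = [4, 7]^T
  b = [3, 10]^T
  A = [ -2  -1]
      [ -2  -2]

Unbounded (objective can increase without bound)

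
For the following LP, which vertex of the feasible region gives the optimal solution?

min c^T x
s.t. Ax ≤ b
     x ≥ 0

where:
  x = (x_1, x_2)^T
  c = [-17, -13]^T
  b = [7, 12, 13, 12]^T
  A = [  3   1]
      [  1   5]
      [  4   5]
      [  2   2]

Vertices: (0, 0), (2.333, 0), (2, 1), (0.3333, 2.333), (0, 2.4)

Evaluate the objective at each vertex of the feasible region:
  z(0, 0) = 0
  z(2.333, 0) = -39.67
  z(2, 1) = -47  ←
  z(0.3333, 2.333) = -36
  z(0, 2.4) = -31.2
The minimum is at x_1 = 2, x_2 = 1.

(2, 1)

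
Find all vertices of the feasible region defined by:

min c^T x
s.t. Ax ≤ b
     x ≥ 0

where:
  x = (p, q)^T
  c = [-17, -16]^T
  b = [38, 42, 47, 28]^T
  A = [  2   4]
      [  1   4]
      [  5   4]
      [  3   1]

(0, 0), (9.333, 0), (9.286, 0.1429), (3, 8), (0, 9.5)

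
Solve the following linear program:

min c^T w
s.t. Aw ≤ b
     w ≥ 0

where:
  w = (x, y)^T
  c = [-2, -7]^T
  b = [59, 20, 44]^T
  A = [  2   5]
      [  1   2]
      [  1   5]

Evaluate the objective at each vertex of the feasible region:
  z(0, 0) = 0
  z(20, 0) = -40
  z(4, 8) = -64  ←
  z(0, 8.8) = -61.6
The minimum is at x = 4, y = 8.

x = 4, y = 8, z = -64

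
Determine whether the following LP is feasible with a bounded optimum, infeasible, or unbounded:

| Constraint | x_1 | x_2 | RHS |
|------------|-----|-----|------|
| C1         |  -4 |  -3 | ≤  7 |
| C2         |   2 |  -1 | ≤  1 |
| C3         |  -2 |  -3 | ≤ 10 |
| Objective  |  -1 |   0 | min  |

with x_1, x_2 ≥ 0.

Unbounded (objective can decrease without bound)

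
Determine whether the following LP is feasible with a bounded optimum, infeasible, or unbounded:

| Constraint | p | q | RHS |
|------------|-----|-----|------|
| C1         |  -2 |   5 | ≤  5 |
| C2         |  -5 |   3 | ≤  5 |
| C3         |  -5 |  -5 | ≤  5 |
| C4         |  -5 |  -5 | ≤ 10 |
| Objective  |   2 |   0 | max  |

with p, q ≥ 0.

Unbounded (objective can increase without bound)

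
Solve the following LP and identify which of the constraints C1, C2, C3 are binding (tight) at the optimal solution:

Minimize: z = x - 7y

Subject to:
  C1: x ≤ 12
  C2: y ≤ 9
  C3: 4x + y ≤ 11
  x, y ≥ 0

At x = 0, y = 9, compute slack b - a·x for each constraint:
  C1: 12 − 0 = 12  (slack)
  C2: 9 − 9 = 0  (binding)
  C3: 11 − 9 = 2  (slack)

Optimal: x = 0, y = 9
Binding: C2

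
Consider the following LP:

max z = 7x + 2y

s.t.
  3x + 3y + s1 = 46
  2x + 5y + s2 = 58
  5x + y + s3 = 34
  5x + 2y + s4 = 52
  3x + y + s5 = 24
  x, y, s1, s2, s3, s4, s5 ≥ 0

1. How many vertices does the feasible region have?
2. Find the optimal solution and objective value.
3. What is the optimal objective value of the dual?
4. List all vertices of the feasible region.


1. 5
2. x = 5, y = 9, z = 53
3. 53
4. (0, 0), (6.8, 0), (5, 9), (4.769, 9.692), (0, 11.6)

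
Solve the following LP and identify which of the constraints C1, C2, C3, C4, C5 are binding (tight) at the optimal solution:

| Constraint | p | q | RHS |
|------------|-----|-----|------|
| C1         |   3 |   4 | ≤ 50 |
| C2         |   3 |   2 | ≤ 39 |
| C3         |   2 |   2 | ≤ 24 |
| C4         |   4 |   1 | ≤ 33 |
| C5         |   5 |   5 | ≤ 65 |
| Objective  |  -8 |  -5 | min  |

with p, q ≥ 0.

At p = 7, q = 5, compute slack b - a·x for each constraint:
  C1: 50 − 41 = 9  (slack)
  C2: 39 − 31 = 8  (slack)
  C3: 24 − 24 = 0  (binding)
  C4: 33 − 33 = 0  (binding)
  C5: 65 − 60 = 5  (slack)

Optimal: p = 7, q = 5
Binding: C3, C4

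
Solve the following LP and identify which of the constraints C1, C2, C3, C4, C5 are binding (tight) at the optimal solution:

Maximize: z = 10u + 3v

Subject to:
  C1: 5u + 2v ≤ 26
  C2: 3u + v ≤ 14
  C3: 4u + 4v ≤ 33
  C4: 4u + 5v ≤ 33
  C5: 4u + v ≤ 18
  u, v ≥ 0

At u = 4, v = 2, compute slack b - a·x for each constraint:
  C1: 26 − 24 = 2  (slack)
  C2: 14 − 14 = 0  (binding)
  C3: 33 − 24 = 9  (slack)
  C4: 33 − 26 = 7  (slack)
  C5: 18 − 18 = 0  (binding)

Optimal: u = 4, v = 2
Binding: C2, C5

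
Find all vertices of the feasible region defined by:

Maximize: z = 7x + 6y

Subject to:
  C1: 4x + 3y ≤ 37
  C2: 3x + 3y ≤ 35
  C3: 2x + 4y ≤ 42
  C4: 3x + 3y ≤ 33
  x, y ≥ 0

(0, 0), (9.25, 0), (4, 7), (1, 10), (0, 10.5)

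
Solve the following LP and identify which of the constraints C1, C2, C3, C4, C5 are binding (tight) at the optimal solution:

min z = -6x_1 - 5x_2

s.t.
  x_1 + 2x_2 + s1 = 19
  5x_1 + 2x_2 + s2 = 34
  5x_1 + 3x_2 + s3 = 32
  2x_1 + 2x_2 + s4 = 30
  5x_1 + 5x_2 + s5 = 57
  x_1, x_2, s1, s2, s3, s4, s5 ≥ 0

At x_1 = 1, x_2 = 9, compute slack b - a·x for each constraint:
  C1: 19 − 19 = 0  (binding)
  C2: 34 − 23 = 11  (slack)
  C3: 32 − 32 = 0  (binding)
  C4: 30 − 20 = 10  (slack)
  C5: 57 − 50 = 7  (slack)

Optimal: x_1 = 1, x_2 = 9
Binding: C1, C3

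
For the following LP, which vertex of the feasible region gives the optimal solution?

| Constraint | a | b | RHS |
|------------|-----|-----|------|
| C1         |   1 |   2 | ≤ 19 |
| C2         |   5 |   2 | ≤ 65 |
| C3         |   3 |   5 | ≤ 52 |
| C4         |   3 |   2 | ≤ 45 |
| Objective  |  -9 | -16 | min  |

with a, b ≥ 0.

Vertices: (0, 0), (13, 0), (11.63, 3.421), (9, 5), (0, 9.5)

Evaluate the objective at each vertex of the feasible region:
  z(0, 0) = 0
  z(13, 0) = -117
  z(11.63, 3.421) = -159.4
  z(9, 5) = -161  ←
  z(0, 9.5) = -152
The minimum is at a = 9, b = 5.

(9, 5)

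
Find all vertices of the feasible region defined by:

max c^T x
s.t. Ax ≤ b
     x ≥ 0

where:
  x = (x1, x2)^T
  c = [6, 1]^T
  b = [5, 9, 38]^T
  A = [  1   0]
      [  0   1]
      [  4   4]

(0, 0), (5, 0), (5, 4.5), (0.5, 9), (0, 9)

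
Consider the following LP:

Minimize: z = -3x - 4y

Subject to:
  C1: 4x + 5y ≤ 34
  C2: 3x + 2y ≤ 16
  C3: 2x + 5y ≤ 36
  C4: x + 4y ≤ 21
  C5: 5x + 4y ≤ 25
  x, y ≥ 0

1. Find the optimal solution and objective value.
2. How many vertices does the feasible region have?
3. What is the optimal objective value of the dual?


1. x = 1, y = 5, z = -23
2. 4
3. -23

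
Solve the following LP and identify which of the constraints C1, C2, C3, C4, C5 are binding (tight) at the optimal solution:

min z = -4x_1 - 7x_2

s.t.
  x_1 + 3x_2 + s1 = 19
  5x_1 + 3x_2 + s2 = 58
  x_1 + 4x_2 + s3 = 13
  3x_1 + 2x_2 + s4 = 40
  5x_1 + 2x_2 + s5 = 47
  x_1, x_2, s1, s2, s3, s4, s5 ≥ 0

At x_1 = 9, x_2 = 1, compute slack b - a·x for each constraint:
  C1: 19 − 12 = 7  (slack)
  C2: 58 − 48 = 10  (slack)
  C3: 13 − 13 = 0  (binding)
  C4: 40 − 29 = 11  (slack)
  C5: 47 − 47 = 0  (binding)

Optimal: x_1 = 9, x_2 = 1
Binding: C3, C5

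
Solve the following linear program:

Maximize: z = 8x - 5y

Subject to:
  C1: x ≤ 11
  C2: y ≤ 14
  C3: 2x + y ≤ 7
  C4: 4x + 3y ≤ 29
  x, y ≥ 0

Evaluate the objective at each vertex of the feasible region:
  z(0, 0) = 0
  z(3.5, 0) = 28  ←
  z(0, 7) = -35
The maximum is at x = 3.5, y = 0.

x = 3.5, y = 0, z = 28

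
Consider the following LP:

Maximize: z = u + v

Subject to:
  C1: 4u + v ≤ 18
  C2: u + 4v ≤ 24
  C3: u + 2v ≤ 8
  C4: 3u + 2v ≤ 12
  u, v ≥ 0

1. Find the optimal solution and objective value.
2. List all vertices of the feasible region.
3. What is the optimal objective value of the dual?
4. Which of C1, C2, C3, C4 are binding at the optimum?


1. u = 2, v = 3, z = 5
2. (0, 0), (4, 0), (2, 3), (0, 4)
3. 5
4. C3, C4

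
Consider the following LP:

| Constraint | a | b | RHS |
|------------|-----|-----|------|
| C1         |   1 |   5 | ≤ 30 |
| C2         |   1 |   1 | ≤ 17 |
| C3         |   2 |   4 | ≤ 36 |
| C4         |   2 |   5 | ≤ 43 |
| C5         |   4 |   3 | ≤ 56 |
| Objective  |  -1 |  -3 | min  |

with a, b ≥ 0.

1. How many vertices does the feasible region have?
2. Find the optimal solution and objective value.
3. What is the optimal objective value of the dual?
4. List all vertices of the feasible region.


1. 5
2. a = 10, b = 4, z = -22
3. -22
4. (0, 0), (14, 0), (11.6, 3.2), (10, 4), (0, 6)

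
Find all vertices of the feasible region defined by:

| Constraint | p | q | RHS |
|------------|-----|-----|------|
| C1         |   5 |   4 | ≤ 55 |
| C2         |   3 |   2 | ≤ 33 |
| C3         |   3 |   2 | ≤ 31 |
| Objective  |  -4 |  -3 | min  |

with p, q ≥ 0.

(0, 0), (10.33, 0), (7, 5), (0, 13.75)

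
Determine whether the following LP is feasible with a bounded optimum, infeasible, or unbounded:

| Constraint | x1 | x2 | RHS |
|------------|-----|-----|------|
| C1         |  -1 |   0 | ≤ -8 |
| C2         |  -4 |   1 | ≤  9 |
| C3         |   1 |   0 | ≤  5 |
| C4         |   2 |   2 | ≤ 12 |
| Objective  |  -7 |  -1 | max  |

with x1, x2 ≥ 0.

Infeasible (no feasible solution exists)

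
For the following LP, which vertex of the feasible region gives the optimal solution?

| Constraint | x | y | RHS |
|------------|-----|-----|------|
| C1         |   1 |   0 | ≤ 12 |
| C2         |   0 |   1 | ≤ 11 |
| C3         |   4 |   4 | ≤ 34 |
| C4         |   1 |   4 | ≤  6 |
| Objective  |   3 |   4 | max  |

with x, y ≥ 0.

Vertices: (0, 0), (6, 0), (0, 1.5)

Evaluate the objective at each vertex of the feasible region:
  z(0, 0) = 0
  z(6, 0) = 18  ←
  z(0, 1.5) = 6
The maximum is at x = 6, y = 0.

(6, 0)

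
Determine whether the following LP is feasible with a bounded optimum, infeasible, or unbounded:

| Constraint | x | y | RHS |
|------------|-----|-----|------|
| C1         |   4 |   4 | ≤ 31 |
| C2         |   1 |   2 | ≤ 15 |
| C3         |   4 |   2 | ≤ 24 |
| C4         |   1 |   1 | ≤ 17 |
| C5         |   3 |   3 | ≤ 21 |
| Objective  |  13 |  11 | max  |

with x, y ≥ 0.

Feasible with a bounded optimal solution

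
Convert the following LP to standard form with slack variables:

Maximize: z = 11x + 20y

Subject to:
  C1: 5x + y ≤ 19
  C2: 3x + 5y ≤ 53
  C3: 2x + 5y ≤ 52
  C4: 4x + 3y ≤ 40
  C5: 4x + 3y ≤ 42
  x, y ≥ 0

max z = 11x + 20y

s.t.
  5x + y + s1 = 19
  3x + 5y + s2 = 53
  2x + 5y + s3 = 52
  4x + 3y + s4 = 40
  4x + 3y + s5 = 42
  x, y, s1, s2, s3, s4, s5 ≥ 0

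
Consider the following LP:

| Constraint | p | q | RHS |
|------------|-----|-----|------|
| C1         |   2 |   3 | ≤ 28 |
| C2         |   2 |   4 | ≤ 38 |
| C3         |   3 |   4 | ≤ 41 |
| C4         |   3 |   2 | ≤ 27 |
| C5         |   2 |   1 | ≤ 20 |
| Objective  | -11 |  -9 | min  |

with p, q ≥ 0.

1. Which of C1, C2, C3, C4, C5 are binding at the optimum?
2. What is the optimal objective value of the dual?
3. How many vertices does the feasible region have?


1. C1, C4
2. -109
3. 4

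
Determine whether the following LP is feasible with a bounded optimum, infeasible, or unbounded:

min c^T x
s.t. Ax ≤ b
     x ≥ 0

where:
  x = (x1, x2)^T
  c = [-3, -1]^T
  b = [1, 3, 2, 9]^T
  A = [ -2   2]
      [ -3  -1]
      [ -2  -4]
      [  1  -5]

Unbounded (objective can decrease without bound)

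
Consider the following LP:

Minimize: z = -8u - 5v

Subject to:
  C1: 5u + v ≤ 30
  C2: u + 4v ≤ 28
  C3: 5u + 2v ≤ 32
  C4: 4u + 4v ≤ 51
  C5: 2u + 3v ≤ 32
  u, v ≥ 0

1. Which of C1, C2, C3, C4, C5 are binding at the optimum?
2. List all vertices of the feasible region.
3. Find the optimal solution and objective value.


1. C2, C3
2. (0, 0), (6, 0), (5.6, 2), (4, 6), (0, 7)
3. u = 4, v = 6, z = -62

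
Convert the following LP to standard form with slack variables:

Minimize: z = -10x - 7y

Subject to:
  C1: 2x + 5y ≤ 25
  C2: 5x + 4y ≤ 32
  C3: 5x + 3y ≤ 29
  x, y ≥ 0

min z = -10x - 7y

s.t.
  2x + 5y + s1 = 25
  5x + 4y + s2 = 32
  5x + 3y + s3 = 29
  x, y, s1, s2, s3 ≥ 0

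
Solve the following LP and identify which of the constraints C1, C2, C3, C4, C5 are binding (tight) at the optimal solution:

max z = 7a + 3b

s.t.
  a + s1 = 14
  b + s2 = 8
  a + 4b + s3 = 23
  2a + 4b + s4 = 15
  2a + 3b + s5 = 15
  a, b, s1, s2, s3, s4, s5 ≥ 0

At a = 7.5, b = 0, compute slack b - a·x for each constraint:
  C1: 14 − 7.5 = 6.5  (slack)
  C2: 8 − 0 = 8  (slack)
  C3: 23 − 7.5 = 15.5  (slack)
  C4: 15 − 15 = 0  (binding)
  C5: 15 − 15 = 0  (binding)

Optimal: a = 7.5, b = 0
Binding: C4, C5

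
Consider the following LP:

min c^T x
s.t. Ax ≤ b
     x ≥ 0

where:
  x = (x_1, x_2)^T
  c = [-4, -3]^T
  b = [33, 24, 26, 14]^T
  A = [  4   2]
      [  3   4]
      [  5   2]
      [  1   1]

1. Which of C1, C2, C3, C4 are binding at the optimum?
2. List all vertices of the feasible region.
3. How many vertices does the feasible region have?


1. C2, C3
2. (0, 0), (5.2, 0), (4, 3), (0, 6)
3. 4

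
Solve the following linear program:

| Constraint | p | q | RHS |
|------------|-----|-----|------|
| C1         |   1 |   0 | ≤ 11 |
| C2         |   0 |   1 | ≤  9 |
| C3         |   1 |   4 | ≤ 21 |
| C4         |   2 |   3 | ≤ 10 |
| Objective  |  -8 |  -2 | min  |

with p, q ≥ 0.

Evaluate the objective at each vertex of the feasible region:
  z(0, 0) = 0
  z(5, 0) = -40  ←
  z(0, 3.333) = -6.667
The minimum is at p = 5, q = 0.

p = 5, q = 0, z = -40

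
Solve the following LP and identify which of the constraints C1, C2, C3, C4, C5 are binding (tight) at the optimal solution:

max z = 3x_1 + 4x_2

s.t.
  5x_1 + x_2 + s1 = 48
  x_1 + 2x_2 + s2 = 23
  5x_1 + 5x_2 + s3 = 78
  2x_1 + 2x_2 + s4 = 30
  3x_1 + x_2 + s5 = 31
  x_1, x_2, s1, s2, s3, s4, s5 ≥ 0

At x_1 = 7, x_2 = 8, compute slack b - a·x for each constraint:
  C1: 48 − 43 = 5  (slack)
  C2: 23 − 23 = 0  (binding)
  C3: 78 − 75 = 3  (slack)
  C4: 30 − 30 = 0  (binding)
  C5: 31 − 29 = 2  (slack)

Optimal: x_1 = 7, x_2 = 8
Binding: C2, C4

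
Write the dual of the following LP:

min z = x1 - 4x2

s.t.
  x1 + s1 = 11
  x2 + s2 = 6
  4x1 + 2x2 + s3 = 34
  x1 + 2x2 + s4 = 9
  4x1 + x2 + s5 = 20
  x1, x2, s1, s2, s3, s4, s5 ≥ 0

Primal min cᵀx s.t. Ax ≤ b, x ≥ 0  →  Dual max −bᵀy s.t. Aᵀy ≥ −c, y ≥ 0.

Maximize: z = -11y1 - 6y2 - 34y3 - 9y4 - 20y5

Subject to:
  y1 + 4y3 + y4 + 4y5 ≥ -1
  y2 + 2y3 + 2y4 + y5 ≥ 4
  y1, y2, y3, y4, y5 ≥ 0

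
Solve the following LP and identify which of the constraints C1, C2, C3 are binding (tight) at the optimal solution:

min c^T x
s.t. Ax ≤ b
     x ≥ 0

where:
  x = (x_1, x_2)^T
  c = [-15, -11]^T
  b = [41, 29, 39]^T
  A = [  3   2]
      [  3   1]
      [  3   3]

At x_1 = 8, x_2 = 5, compute slack b - a·x for each constraint:
  C1: 41 − 34 = 7  (slack)
  C2: 29 − 29 = 0  (binding)
  C3: 39 − 39 = 0  (binding)

Optimal: x_1 = 8, x_2 = 5
Binding: C2, C3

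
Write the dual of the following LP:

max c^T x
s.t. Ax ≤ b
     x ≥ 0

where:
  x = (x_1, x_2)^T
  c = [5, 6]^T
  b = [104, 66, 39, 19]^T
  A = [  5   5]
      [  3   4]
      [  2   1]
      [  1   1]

Primal max cᵀx s.t. Ax ≤ b, x ≥ 0  →  Dual min bᵀy s.t. Aᵀy ≥ c, y ≥ 0.

Minimize: z = 104y1 + 66y2 + 39y3 + 19y4

Subject to:
  5y1 + 3y2 + 2y3 + y4 ≥ 5
  5y1 + 4y2 + y3 + y4 ≥ 6
  y1, y2, y3, y4 ≥ 0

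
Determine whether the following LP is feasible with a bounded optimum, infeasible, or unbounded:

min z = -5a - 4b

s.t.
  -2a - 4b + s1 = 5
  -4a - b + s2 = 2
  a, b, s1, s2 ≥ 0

Unbounded (objective can decrease without bound)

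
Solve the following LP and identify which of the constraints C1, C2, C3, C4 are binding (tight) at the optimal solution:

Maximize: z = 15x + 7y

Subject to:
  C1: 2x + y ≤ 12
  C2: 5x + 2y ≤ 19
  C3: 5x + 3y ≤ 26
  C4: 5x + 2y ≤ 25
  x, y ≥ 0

At x = 1, y = 7, compute slack b - a·x for each constraint:
  C1: 12 − 9 = 3  (slack)
  C2: 19 − 19 = 0  (binding)
  C3: 26 − 26 = 0  (binding)
  C4: 25 − 19 = 6  (slack)

Optimal: x = 1, y = 7
Binding: C2, C3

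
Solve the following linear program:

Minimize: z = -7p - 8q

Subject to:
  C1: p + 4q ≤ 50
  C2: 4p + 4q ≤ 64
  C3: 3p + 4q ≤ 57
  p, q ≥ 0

Evaluate the objective at each vertex of the feasible region:
  z(0, 0) = 0
  z(16, 0) = -112
  z(7, 9) = -121  ←
  z(3.5, 11.62) = -117.5
  z(0, 12.5) = -100
The minimum is at p = 7, q = 9.

p = 7, q = 9, z = -121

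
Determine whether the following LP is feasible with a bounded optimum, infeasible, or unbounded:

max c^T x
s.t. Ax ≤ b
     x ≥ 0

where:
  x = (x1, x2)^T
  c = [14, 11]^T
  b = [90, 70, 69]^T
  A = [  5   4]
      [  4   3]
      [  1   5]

Feasible with a bounded optimal solution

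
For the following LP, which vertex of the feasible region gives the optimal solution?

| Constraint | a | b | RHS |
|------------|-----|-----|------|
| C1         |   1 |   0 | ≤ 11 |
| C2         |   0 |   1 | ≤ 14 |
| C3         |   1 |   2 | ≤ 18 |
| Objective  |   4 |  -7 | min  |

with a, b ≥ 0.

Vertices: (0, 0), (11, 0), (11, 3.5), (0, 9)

Evaluate the objective at each vertex of the feasible region:
  z(0, 0) = 0
  z(11, 0) = 44
  z(11, 3.5) = 19.5
  z(0, 9) = -63  ←
The minimum is at a = 0, b = 9.

(0, 9)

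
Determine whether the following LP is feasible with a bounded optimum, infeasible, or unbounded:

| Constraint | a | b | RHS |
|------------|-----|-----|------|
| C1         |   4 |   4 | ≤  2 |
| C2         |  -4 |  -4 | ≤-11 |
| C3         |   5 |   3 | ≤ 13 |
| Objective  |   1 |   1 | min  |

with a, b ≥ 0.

Infeasible (no feasible solution exists)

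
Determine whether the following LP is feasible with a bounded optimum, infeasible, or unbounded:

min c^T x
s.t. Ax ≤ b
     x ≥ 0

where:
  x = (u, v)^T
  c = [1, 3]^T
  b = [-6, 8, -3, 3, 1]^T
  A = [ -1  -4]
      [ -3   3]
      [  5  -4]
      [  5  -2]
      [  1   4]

Infeasible (no feasible solution exists)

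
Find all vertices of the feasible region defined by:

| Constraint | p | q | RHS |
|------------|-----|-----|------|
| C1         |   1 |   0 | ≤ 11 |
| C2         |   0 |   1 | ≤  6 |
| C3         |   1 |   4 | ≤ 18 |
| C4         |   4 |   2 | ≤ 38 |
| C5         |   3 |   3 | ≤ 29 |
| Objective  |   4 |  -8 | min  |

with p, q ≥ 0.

(0, 0), (9.5, 0), (9.333, 0.3333), (6.889, 2.778), (0, 4.5)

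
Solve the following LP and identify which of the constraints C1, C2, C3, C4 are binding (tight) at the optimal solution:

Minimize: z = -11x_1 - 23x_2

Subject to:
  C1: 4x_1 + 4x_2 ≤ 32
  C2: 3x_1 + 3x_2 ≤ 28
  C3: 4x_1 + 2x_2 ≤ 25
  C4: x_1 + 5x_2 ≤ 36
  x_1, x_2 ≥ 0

At x_1 = 1, x_2 = 7, compute slack b - a·x for each constraint:
  C1: 32 − 32 = 0  (binding)
  C2: 28 − 24 = 4  (slack)
  C3: 25 − 18 = 7  (slack)
  C4: 36 − 36 = 0  (binding)

Optimal: x_1 = 1, x_2 = 7
Binding: C1, C4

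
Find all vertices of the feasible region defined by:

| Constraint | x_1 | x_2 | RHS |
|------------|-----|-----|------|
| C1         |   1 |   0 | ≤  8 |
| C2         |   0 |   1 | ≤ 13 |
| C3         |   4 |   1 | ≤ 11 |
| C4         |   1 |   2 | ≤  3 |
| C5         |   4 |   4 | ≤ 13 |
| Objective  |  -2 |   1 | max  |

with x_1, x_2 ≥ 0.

(0, 0), (2.75, 0), (2.714, 0.1429), (0, 1.5)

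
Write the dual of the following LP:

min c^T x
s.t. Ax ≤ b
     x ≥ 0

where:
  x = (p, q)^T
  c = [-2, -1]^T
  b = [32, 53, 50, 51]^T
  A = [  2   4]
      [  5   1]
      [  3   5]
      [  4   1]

Primal min cᵀx s.t. Ax ≤ b, x ≥ 0  →  Dual max −bᵀy s.t. Aᵀy ≥ −c, y ≥ 0.

Maximize: z = -32y1 - 53y2 - 50y3 - 51y4

Subject to:
  2y1 + 5y2 + 3y3 + 4y4 ≥ 2
  4y1 + y2 + 5y3 + y4 ≥ 1
  y1, y2, y3, y4 ≥ 0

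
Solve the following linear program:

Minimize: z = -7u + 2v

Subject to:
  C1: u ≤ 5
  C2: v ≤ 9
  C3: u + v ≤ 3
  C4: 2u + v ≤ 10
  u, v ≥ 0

Evaluate the objective at each vertex of the feasible region:
  z(0, 0) = 0
  z(3, 0) = -21  ←
  z(0, 3) = 6
The minimum is at u = 3, v = 0.

u = 3, v = 0, z = -21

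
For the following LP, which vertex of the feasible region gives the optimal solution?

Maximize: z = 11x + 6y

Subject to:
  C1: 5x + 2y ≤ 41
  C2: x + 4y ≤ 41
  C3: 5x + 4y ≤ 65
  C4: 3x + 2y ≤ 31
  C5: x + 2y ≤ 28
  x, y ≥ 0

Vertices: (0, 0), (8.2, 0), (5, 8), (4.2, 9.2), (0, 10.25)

Evaluate the objective at each vertex of the feasible region:
  z(0, 0) = 0
  z(8.2, 0) = 90.2
  z(5, 8) = 103  ←
  z(4.2, 9.2) = 101.4
  z(0, 10.25) = 61.5
The maximum is at x = 5, y = 8.

(5, 8)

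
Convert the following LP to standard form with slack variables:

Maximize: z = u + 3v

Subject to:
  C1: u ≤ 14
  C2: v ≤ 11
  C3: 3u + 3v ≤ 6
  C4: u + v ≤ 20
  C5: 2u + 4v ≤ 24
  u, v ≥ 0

max z = u + 3v

s.t.
  u + s1 = 14
  v + s2 = 11
  3u + 3v + s3 = 6
  u + v + s4 = 20
  2u + 4v + s5 = 24
  u, v, s1, s2, s3, s4, s5 ≥ 0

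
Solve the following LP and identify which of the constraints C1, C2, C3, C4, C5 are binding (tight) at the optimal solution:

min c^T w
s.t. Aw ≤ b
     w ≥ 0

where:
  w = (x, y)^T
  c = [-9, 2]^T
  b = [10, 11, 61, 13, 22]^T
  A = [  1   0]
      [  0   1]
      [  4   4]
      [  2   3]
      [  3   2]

At x = 6.5, y = 0, compute slack b - a·x for each constraint:
  C1: 10 − 6.5 = 3.5  (slack)
  C2: 11 − 0 = 11  (slack)
  C3: 61 − 26 = 35  (slack)
  C4: 13 − 13 = 0  (binding)
  C5: 22 − 19.5 = 2.5  (slack)

Optimal: x = 6.5, y = 0
Binding: C4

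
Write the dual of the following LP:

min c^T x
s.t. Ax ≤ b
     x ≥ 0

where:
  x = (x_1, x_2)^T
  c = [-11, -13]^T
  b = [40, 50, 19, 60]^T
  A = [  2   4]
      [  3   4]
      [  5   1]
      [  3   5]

Primal min cᵀx s.t. Ax ≤ b, x ≥ 0  →  Dual max −bᵀy s.t. Aᵀy ≥ −c, y ≥ 0.

Maximize: z = -40y1 - 50y2 - 19y3 - 60y4

Subject to:
  2y1 + 3y2 + 5y3 + 3y4 ≥ 11
  4y1 + 4y2 + y3 + 5y4 ≥ 13
  y1, y2, y3, y4 ≥ 0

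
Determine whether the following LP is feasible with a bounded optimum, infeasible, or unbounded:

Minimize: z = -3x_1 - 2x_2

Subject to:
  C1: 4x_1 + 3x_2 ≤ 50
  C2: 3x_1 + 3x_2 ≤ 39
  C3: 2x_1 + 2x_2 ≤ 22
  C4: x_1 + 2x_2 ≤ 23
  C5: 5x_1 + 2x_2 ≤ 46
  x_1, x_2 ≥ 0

Feasible with a bounded optimal solution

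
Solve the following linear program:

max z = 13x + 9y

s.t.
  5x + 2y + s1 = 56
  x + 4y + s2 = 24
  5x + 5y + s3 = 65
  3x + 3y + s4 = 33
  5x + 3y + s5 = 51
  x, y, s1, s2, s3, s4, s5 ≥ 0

Evaluate the objective at each vertex of the feasible region:
  z(0, 0) = 0
  z(10.2, 0) = 132.6
  z(9, 2) = 135  ←
  z(6.667, 4.333) = 125.7
  z(0, 6) = 54
The maximum is at x = 9, y = 2.

x = 9, y = 2, z = 135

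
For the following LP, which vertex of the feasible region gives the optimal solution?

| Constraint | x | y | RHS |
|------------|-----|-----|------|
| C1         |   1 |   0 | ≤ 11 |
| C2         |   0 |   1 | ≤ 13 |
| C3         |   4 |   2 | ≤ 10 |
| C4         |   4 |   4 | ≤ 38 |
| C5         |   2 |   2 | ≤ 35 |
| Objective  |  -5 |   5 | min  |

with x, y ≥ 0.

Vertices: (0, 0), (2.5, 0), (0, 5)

Evaluate the objective at each vertex of the feasible region:
  z(0, 0) = 0
  z(2.5, 0) = -12.5  ←
  z(0, 5) = 25
The minimum is at x = 2.5, y = 0.

(2.5, 0)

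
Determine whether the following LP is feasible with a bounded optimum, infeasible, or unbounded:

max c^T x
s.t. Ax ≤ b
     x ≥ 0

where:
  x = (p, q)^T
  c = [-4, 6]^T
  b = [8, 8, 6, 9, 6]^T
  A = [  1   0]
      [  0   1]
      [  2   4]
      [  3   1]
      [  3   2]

Feasible with a bounded optimal solution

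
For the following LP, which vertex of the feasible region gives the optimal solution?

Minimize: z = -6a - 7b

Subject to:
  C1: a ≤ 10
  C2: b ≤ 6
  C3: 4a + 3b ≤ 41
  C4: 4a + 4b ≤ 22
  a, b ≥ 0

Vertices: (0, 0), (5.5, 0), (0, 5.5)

Evaluate the objective at each vertex of the feasible region:
  z(0, 0) = 0
  z(5.5, 0) = -33
  z(0, 5.5) = -38.5  ←
The minimum is at a = 0, b = 5.5.

(0, 5.5)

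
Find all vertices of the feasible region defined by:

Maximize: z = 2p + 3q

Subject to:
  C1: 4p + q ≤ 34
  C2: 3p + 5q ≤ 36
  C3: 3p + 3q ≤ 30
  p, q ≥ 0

(0, 0), (8.5, 0), (8, 2), (7, 3), (0, 7.2)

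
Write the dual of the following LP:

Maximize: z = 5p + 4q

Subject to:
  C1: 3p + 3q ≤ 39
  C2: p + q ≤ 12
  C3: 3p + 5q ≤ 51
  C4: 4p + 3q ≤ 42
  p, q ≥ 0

Primal max cᵀx s.t. Ax ≤ b, x ≥ 0  →  Dual min bᵀy s.t. Aᵀy ≥ c, y ≥ 0.

Minimize: z = 39y1 + 12y2 + 51y3 + 42y4

Subject to:
  3y1 + y2 + 3y3 + 4y4 ≥ 5
  3y1 + y2 + 5y3 + 3y4 ≥ 4
  y1, y2, y3, y4 ≥ 0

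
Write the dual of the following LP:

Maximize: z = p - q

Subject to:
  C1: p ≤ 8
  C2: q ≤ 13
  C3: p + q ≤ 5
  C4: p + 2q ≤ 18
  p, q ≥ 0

Primal max cᵀx s.t. Ax ≤ b, x ≥ 0  →  Dual min bᵀy s.t. Aᵀy ≥ c, y ≥ 0.

Minimize: z = 8y1 + 13y2 + 5y3 + 18y4

Subject to:
  y1 + y3 + y4 ≥ 1
  y2 + y3 + 2y4 ≥ -1
  y1, y2, y3, y4 ≥ 0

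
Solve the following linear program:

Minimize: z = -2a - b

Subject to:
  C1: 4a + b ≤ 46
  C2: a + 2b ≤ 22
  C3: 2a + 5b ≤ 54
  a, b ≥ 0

Evaluate the objective at each vertex of the feasible region:
  z(0, 0) = 0
  z(11.5, 0) = -23
  z(10, 6) = -26  ←
  z(2, 10) = -14
  z(0, 10.8) = -10.8
The minimum is at a = 10, b = 6.

a = 10, b = 6, z = -26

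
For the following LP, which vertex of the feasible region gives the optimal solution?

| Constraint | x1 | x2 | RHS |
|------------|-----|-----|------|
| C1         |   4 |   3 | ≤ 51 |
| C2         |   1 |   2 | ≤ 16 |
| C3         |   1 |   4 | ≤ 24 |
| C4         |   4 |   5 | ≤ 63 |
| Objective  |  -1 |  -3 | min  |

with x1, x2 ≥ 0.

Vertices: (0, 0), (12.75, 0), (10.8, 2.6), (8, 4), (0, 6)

Evaluate the objective at each vertex of the feasible region:
  z(0, 0) = 0
  z(12.75, 0) = -12.75
  z(10.8, 2.6) = -18.6
  z(8, 4) = -20  ←
  z(0, 6) = -18
The minimum is at x1 = 8, x2 = 4.

(8, 4)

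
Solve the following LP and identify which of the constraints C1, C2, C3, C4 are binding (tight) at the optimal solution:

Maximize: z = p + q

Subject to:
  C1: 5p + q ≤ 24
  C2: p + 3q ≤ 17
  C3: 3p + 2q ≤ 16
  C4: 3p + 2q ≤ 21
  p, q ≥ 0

At p = 2, q = 5, compute slack b - a·x for each constraint:
  C1: 24 − 15 = 9  (slack)
  C2: 17 − 17 = 0  (binding)
  C3: 16 − 16 = 0  (binding)
  C4: 21 − 16 = 5  (slack)

Optimal: p = 2, q = 5
Binding: C2, C3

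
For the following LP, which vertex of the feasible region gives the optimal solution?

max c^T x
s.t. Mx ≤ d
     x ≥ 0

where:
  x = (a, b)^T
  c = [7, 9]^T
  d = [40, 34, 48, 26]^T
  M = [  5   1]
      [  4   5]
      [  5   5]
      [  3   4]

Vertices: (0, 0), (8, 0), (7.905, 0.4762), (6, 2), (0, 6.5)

Evaluate the objective at each vertex of the feasible region:
  z(0, 0) = 0
  z(8, 0) = 56
  z(7.905, 0.4762) = 59.62
  z(6, 2) = 60  ←
  z(0, 6.5) = 58.5
The maximum is at a = 6, b = 2.

(6, 2)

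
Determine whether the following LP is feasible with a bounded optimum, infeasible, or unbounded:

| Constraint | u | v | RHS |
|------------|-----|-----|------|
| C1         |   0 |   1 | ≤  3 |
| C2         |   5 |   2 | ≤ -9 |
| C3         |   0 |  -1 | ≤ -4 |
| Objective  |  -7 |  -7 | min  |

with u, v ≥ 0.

Infeasible (no feasible solution exists)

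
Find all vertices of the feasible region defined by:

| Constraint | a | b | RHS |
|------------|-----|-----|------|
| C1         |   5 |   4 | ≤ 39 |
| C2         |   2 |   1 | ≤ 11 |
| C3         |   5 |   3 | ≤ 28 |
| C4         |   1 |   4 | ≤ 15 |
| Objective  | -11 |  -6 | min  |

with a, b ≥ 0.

(0, 0), (5.5, 0), (5, 1), (3.941, 2.765), (0, 3.75)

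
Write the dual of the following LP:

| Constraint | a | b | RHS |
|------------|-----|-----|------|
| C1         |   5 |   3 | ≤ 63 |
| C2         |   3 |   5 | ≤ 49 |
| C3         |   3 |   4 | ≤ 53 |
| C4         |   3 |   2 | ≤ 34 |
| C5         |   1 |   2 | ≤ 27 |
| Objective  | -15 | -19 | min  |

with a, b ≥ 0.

Primal min cᵀx s.t. Ax ≤ b, x ≥ 0  →  Dual max −bᵀy s.t. Aᵀy ≥ −c, y ≥ 0.

Maximize: z = -63y1 - 49y2 - 53y3 - 34y4 - 27y5

Subject to:
  5y1 + 3y2 + 3y3 + 3y4 + y5 ≥ 15
  3y1 + 5y2 + 4y3 + 2y4 + 2y5 ≥ 19
  y1, y2, y3, y4, y5 ≥ 0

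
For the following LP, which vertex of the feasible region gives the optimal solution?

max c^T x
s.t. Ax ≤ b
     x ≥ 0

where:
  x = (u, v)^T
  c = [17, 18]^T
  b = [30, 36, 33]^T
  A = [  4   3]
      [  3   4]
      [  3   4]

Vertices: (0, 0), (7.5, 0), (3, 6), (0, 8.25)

Evaluate the objective at each vertex of the feasible region:
  z(0, 0) = 0
  z(7.5, 0) = 127.5
  z(3, 6) = 159  ←
  z(0, 8.25) = 148.5
The maximum is at u = 3, v = 6.

(3, 6)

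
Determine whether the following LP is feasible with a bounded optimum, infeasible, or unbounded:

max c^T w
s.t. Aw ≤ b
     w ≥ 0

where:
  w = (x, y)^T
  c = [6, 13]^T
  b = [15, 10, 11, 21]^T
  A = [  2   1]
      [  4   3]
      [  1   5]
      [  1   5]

Feasible with a bounded optimal solution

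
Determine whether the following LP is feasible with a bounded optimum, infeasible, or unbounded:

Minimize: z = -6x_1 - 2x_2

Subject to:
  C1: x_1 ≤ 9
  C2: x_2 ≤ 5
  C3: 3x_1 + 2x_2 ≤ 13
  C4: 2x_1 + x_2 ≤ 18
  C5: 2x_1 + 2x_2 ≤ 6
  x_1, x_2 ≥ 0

Feasible with a bounded optimal solution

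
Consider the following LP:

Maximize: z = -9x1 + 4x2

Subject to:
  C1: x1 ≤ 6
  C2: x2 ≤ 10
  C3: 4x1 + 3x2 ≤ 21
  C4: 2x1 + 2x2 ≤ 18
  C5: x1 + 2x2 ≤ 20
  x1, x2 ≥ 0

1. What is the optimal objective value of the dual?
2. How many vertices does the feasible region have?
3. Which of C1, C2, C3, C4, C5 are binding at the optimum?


1. 28
2. 3
3. C3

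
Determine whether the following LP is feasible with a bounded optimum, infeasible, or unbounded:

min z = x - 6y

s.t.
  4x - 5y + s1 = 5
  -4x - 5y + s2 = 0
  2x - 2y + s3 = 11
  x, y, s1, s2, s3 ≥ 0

Unbounded (objective can decrease without bound)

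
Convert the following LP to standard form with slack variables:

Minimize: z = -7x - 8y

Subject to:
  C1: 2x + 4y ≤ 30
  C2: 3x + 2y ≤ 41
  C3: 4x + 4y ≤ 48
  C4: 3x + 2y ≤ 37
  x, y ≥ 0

min z = -7x - 8y

s.t.
  2x + 4y + s1 = 30
  3x + 2y + s2 = 41
  4x + 4y + s3 = 48
  3x + 2y + s4 = 37
  x, y, s1, s2, s3, s4 ≥ 0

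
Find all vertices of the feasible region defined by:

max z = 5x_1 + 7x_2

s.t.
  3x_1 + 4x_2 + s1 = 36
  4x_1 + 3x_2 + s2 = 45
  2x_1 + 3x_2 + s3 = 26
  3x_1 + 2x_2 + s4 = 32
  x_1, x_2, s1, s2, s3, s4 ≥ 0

(0, 0), (10.67, 0), (9.333, 2), (4, 6), (0, 8.667)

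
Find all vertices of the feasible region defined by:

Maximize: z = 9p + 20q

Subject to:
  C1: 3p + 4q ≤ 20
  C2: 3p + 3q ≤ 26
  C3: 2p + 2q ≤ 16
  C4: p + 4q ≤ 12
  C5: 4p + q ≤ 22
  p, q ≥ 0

(0, 0), (5.5, 0), (5.231, 1.077), (4, 2), (0, 3)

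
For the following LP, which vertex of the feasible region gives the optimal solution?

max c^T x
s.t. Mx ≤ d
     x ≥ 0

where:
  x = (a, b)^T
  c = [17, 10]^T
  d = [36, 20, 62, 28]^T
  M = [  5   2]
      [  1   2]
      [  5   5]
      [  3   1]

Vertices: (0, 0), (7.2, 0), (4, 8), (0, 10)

Evaluate the objective at each vertex of the feasible region:
  z(0, 0) = 0
  z(7.2, 0) = 122.4
  z(4, 8) = 148  ←
  z(0, 10) = 100
The maximum is at a = 4, b = 8.

(4, 8)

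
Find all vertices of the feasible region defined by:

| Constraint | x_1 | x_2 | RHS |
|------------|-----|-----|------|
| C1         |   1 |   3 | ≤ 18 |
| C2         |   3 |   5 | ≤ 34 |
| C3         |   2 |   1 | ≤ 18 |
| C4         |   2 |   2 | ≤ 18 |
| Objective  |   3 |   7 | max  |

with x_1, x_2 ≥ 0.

(0, 0), (9, 0), (5.5, 3.5), (3, 5), (0, 6)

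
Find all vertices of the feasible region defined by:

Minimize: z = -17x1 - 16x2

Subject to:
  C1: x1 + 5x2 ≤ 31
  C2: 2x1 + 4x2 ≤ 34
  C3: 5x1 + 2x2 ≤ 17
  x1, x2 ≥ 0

(0, 0), (3.4, 0), (1, 6), (0, 6.2)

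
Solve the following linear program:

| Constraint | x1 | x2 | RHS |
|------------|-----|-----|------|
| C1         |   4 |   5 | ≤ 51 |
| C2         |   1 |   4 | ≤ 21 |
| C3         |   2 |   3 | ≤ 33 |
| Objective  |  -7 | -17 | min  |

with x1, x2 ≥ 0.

Evaluate the objective at each vertex of the feasible region:
  z(0, 0) = 0
  z(12.75, 0) = -89.25
  z(9, 3) = -114  ←
  z(0, 5.25) = -89.25
The minimum is at x1 = 9, x2 = 3.

x1 = 9, x2 = 3, z = -114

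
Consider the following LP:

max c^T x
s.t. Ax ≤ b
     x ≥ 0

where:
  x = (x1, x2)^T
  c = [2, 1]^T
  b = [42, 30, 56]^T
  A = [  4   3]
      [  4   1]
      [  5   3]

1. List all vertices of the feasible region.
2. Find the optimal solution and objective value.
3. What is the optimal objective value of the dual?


1. (0, 0), (7.5, 0), (6, 6), (0, 14)
2. x1 = 6, x2 = 6, z = 18
3. 18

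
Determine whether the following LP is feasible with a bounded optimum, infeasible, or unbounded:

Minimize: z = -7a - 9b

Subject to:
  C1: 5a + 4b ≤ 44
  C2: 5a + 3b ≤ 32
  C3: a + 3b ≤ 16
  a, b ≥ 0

Feasible with a bounded optimal solution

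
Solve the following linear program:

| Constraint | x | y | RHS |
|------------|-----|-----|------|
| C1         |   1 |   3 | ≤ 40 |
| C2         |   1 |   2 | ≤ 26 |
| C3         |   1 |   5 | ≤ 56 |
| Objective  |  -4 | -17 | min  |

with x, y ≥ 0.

Evaluate the objective at each vertex of the feasible region:
  z(0, 0) = 0
  z(26, 0) = -104
  z(6, 10) = -194  ←
  z(0, 11.2) = -190.4
The minimum is at x = 6, y = 10.

x = 6, y = 10, z = -194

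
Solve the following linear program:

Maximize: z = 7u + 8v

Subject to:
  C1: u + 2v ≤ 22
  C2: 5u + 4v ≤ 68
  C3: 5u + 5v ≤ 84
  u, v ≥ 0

Evaluate the objective at each vertex of the feasible region:
  z(0, 0) = 0
  z(13.6, 0) = 95.2
  z(8, 7) = 112  ←
  z(0, 11) = 88
The maximum is at u = 8, v = 7.

u = 8, v = 7, z = 112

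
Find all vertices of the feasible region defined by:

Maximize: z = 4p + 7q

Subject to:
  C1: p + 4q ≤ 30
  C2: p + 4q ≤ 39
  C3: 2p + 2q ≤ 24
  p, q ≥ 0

(0, 0), (12, 0), (6, 6), (0, 7.5)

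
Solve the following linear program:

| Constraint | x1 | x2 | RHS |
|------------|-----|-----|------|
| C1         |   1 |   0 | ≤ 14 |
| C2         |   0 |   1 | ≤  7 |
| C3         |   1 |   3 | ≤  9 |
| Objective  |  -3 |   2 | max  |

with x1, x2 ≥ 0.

Evaluate the objective at each vertex of the feasible region:
  z(0, 0) = 0
  z(9, 0) = -27
  z(0, 3) = 6  ←
The maximum is at x1 = 0, x2 = 3.

x1 = 0, x2 = 3, z = 6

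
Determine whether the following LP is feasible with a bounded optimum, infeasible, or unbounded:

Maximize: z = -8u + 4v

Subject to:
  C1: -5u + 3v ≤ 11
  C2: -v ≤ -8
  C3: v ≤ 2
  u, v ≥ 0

Infeasible (no feasible solution exists)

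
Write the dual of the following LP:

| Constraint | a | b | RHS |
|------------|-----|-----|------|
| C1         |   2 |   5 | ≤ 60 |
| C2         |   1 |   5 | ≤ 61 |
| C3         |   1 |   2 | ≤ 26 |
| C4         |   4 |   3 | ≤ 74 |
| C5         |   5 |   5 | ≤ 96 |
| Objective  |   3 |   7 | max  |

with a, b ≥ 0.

Primal max cᵀx s.t. Ax ≤ b, x ≥ 0  →  Dual min bᵀy s.t. Aᵀy ≥ c, y ≥ 0.

Minimize: z = 60y1 + 61y2 + 26y3 + 74y4 + 96y5

Subject to:
  2y1 + y2 + y3 + 4y4 + 5y5 ≥ 3
  5y1 + 5y2 + 2y3 + 3y4 + 5y5 ≥ 7
  y1, y2, y3, y4, y5 ≥ 0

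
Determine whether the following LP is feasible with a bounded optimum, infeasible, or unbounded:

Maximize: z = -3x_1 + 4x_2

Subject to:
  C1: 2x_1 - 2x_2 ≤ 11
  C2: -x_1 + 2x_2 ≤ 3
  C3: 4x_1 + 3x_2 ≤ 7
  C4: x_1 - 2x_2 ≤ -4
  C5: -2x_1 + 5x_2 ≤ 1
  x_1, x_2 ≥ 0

Infeasible (no feasible solution exists)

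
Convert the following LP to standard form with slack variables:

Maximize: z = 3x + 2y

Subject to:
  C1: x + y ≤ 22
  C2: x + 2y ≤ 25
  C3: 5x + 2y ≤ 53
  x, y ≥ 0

max z = 3x + 2y

s.t.
  x + y + s1 = 22
  x + 2y + s2 = 25
  5x + 2y + s3 = 53
  x, y, s1, s2, s3 ≥ 0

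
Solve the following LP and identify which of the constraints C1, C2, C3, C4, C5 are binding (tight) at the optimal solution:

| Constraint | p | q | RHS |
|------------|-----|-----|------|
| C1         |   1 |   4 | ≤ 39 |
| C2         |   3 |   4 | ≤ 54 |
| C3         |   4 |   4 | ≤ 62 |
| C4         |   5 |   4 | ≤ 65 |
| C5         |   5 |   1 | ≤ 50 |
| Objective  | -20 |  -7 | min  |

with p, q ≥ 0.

At p = 9, q = 5, compute slack b - a·x for each constraint:
  C1: 39 − 29 = 10  (slack)
  C2: 54 − 47 = 7  (slack)
  C3: 62 − 56 = 6  (slack)
  C4: 65 − 65 = 0  (binding)
  C5: 50 − 50 = 0  (binding)

Optimal: p = 9, q = 5
Binding: C4, C5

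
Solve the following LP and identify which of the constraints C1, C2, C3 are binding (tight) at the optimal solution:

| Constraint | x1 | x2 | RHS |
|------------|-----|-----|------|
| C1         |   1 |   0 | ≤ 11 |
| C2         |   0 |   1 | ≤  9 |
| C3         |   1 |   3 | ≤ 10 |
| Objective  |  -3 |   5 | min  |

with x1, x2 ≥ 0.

At x1 = 10, x2 = 0, compute slack b - a·x for each constraint:
  C1: 11 − 10 = 1  (slack)
  C2: 9 − 0 = 9  (slack)
  C3: 10 − 10 = 0  (binding)

Optimal: x1 = 10, x2 = 0
Binding: C3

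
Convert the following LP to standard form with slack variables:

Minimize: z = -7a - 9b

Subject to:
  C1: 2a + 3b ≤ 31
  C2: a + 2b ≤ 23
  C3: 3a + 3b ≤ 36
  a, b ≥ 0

min z = -7a - 9b

s.t.
  2a + 3b + s1 = 31
  a + 2b + s2 = 23
  3a + 3b + s3 = 36
  a, b, s1, s2, s3 ≥ 0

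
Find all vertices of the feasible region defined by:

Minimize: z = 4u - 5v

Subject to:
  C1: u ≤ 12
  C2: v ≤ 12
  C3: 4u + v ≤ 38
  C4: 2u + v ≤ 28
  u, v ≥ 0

(0, 0), (9.5, 0), (6.5, 12), (0, 12)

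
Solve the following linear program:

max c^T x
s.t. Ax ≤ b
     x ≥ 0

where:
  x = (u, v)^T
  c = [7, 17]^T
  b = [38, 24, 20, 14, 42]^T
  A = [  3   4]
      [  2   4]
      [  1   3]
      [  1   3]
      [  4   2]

Evaluate the objective at each vertex of the feasible region:
  z(0, 0) = 0
  z(10.5, 0) = 73.5
  z(10, 1) = 87
  z(8, 2) = 90  ←
  z(0, 4.667) = 79.33
The maximum is at u = 8, v = 2.

u = 8, v = 2, z = 90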